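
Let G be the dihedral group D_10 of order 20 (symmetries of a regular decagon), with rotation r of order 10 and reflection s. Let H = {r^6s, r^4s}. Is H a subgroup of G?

The identity e ∉ H, so H is not a subgroup.

No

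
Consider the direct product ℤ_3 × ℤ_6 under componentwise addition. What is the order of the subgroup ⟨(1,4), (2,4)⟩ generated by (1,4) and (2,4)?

9

|⟨(1,4)⟩| = 3 and |⟨(2,4)⟩| = 3, so |H| is a multiple of lcm(3, 3) = 3 and divides |G| = 18.
Closing under the operation: H = {(0,0), (0,2), (0,4), (1,0), (1,2), (1,4), (2,0), (2,2), (2,4)}, so |H| = 9.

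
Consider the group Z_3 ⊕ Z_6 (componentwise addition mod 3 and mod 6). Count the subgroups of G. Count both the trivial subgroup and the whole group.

|G| = 18, so by Lagrange every subgroup order divides 18. Divisors: 1, 2, 3, 6, 9, 18.
Subgroups by order — order 1: 1; order 2: 1; order 3: 4; order 6: 4; order 9: 1; order 18: 1.
Total: 1 + 1 + 4 + 4 + 1 + 1 = 12.

12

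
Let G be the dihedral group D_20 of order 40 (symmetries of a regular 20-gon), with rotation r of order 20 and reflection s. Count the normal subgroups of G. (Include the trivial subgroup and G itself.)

G has 48 subgroups. Checking conjugation-invariance by order — order 1: 1/1 normal; order 2: 1/21 normal; order 4: 1/11 normal; order 5: 1/1 normal; order 8: 0/5 normal; order 10: 1/5 normal; order 20: 3/3 normal; order 40: 1/1 normal.
Total normal subgroups: 9.

9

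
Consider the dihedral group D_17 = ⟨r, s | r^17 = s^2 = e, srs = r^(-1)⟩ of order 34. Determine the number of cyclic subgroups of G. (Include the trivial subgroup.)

A cyclic subgroup of order d is generated by each of its φ(d) elements of order d, so the cyclic subgroups of order d number (#elements of order d)/φ(d).
Cyclic subgroups by order — order 1: 1; order 2: 17; order 17: 1.
Total: 19.

19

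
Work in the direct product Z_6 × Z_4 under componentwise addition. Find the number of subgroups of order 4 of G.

3

|G| = 24 and 4 | 24, so subgroups of order 4 are possible by Lagrange.
The subgroups of order 4 are: {(0,0), (0,1), (0,2), (0,3)}; {(0,0), (0,2), (3,0), (3,2)}; {(0,0), (0,2), (3,1), (3,3)}.
So G has 3 subgroups of order 4.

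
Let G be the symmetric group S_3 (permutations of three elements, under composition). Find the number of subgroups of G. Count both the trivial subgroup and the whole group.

|G| = 6, so by Lagrange every subgroup order divides 6. Divisors: 1, 2, 3, 6.
Subgroups by order — order 1: 1; order 2: 3; order 3: 1; order 6: 1.
Total: 1 + 3 + 1 + 1 = 6.

6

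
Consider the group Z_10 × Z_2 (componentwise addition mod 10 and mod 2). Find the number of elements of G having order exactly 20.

An element (a,b) has order lcm(ord(a), ord(b)); count pairs with lcm equal to 20.
Enumerating gives 0 such elements.

0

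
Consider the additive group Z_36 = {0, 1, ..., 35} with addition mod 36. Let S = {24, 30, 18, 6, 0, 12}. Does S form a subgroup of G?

Yes

|S| = 6 divides |G| = 36, consistent with Lagrange.
S contains the identity, every element's inverse is in S, and S is closed under +: it is a subgroup.
In fact S = ⟨6⟩.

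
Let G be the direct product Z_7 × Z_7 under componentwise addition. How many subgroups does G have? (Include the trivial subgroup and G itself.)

10

|G| = 49, so by Lagrange every subgroup order divides 49. Divisors: 1, 7, 49.
Subgroups by order — order 1: 1; order 7: 8; order 49: 1.
Total: 1 + 8 + 1 = 10.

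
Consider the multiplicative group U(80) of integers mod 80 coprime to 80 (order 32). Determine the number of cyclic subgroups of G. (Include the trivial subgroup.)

20

A cyclic subgroup of order d is generated by each of its φ(d) elements of order d, so the cyclic subgroups of order d number (#elements of order d)/φ(d).
Cyclic subgroups by order — order 1: 1; order 2: 7; order 4: 12.
Total: 20.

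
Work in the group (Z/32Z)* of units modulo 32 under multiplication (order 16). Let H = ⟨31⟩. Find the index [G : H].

|⟨31⟩| = 2 and |G| = 16.
By Lagrange, [G : H] = |G|/|H| = 16/2 = 8.

8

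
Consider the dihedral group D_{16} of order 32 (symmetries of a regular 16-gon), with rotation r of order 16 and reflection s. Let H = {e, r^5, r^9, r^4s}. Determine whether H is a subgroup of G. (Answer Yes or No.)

No

r^9 ∈ H but its inverse r^7 ∉ H, so H is not a subgroup.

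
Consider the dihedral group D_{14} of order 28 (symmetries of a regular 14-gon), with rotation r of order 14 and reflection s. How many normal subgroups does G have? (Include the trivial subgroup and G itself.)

G has 28 subgroups. Checking conjugation-invariance by order — order 1: 1/1 normal; order 2: 1/15 normal; order 4: 0/7 normal; order 7: 1/1 normal; order 14: 3/3 normal; order 28: 1/1 normal.
Total normal subgroups: 7.

7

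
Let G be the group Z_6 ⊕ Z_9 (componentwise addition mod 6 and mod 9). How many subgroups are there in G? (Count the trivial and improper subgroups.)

|G| = 54, so by Lagrange every subgroup order divides 54. Divisors: 1, 2, 3, 6, 9, 18, 27, 54.
Subgroups by order — order 1: 1; order 2: 1; order 3: 4; order 6: 4; order 9: 4; order 18: 4; order 27: 1; order 54: 1.
Total: 1 + 1 + 4 + 4 + 4 + 4 + 1 + 1 = 20.

20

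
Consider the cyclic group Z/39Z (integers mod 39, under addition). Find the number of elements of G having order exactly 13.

12

In a cyclic group of order 39, the number of elements of order d (for d | 39) is φ(d).
φ(13) = 12.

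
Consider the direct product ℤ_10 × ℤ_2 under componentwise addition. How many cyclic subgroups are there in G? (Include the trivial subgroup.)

A cyclic subgroup of order d is generated by each of its φ(d) elements of order d, so the cyclic subgroups of order d number (#elements of order d)/φ(d).
Cyclic subgroups by order — order 1: 1; order 2: 3; order 5: 1; order 10: 3.
Total: 8.

8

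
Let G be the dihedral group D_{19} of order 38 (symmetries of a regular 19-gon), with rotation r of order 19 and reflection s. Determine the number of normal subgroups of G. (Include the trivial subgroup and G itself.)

G has 22 subgroups. Checking conjugation-invariance by order — order 1: 1/1 normal; order 2: 0/19 normal; order 19: 1/1 normal; order 38: 1/1 normal.
Total normal subgroups: 3.

3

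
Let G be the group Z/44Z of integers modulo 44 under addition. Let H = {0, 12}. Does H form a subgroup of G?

No

12 ∈ H but its inverse 32 ∉ H, so H is not a subgroup.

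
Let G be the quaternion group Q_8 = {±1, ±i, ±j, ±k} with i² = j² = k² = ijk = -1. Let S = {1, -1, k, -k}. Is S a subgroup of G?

|S| = 4 divides |G| = 8, consistent with Lagrange.
S contains the identity, every element's inverse is in S, and S is closed under ·: it is a subgroup.
In fact S = ⟨-k⟩.

Yes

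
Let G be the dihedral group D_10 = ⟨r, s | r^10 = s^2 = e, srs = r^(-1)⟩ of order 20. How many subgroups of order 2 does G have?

11

|G| = 20 and 2 | 20, so subgroups of order 2 are possible by Lagrange.
The subgroups of order 2 are: {e, r^2s}; {e, r^3s}; {e, r^4s}; {e, r^5}; … (11 in all).
So G has 11 subgroups of order 2.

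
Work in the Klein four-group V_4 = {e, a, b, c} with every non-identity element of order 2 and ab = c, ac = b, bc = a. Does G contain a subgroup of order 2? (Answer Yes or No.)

Yes

2 | 4. A subgroup of order 2 is {e, a}.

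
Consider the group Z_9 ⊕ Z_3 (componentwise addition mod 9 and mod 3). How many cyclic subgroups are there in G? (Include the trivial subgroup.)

8

Group the elements of G by the cyclic subgroup they generate; each cyclic subgroup of order d accounts for φ(d) elements.
Cyclic subgroups by order — order 1: 1; order 3: 4; order 9: 3.
Total: 8.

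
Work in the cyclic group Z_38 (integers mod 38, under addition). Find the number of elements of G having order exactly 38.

In a cyclic group of order 38, the number of elements of order d (for d | 38) is φ(d).
φ(38) = 18.

18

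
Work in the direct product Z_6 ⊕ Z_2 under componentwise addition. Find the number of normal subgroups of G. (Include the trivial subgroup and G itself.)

G is abelian, so every subgroup is normal.
G has 10 subgroups in total, hence 10 normal subgroups.

10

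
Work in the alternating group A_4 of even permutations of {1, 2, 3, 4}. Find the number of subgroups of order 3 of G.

|G| = 12 and 3 | 12, so subgroups of order 3 are possible by Lagrange.
The subgroups of order 3 are: {e, (1 2 3), (1 3 2)}; {e, (1 2 4), (1 4 2)}; {e, (1 3 4), (1 4 3)}; {e, (2 3 4), (2 4 3)}.
So G has 4 subgroups of order 3.

4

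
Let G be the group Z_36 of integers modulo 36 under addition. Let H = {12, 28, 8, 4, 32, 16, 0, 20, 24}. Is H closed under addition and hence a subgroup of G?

|H| = 9 divides |G| = 36, consistent with Lagrange.
H contains the identity, every element's inverse is in H, and H is closed under +: it is a subgroup.
In fact H = ⟨32⟩.

Yes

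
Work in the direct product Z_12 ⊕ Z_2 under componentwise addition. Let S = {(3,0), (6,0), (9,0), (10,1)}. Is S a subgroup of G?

The identity (0,0) ∉ S, so S is not a subgroup.

No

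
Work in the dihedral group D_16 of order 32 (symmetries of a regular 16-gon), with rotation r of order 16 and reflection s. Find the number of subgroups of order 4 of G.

9

|G| = 32 and 4 | 32, so subgroups of order 4 are possible by Lagrange.
The subgroups of order 4 are: {e, r^8, r^2s, r^10s}; {e, r^8, r^3s, r^11s}; {e, r^4, r^8, r^12}; {e, r^8, r^4s, r^12s}; … (9 in all).
So G has 9 subgroups of order 4.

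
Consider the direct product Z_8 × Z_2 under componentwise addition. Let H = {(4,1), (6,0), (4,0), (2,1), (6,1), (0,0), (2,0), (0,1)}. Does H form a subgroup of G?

|H| = 8 divides |G| = 16, consistent with Lagrange.
H contains the identity, every element's inverse is in H, and H is closed under +: it is a subgroup.

Yes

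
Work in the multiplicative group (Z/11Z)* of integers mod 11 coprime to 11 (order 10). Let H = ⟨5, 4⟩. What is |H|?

5

|⟨5⟩| = 5 and |⟨4⟩| = 5, so |H| is a multiple of lcm(5, 5) = 5 and divides |G| = 10.
Closing under the operation: H = {1, 3, 4, 5, 9}, so |H| = 5.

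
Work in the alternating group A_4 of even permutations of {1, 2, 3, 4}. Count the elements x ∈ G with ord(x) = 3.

8

The elements of order 3 are: (2 3 4), (2 4 3), (1 2 3), (1 2 4), (1 3 2), (1 3 4), (1 4 2), (1 4 3).
That's 8.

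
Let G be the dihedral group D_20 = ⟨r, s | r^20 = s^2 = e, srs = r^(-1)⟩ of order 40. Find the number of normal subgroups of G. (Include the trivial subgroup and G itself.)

9

G has 48 subgroups. Checking conjugation-invariance by order — order 1: 1/1 normal; order 2: 1/21 normal; order 4: 1/11 normal; order 5: 1/1 normal; order 8: 0/5 normal; order 10: 1/5 normal; order 20: 3/3 normal; order 40: 1/1 normal.
Total normal subgroups: 9.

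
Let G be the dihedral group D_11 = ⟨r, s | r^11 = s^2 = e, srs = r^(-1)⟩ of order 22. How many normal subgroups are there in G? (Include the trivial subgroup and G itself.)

G has 14 subgroups. Checking conjugation-invariance by order — order 1: 1/1 normal; order 2: 0/11 normal; order 11: 1/1 normal; order 22: 1/1 normal.
Total normal subgroups: 3.

3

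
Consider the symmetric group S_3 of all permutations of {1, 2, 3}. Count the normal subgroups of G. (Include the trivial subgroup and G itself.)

3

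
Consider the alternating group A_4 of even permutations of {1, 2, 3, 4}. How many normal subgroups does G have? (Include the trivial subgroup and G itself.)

G has 10 subgroups. Checking conjugation-invariance by order — order 1: 1/1 normal; order 2: 0/3 normal; order 3: 0/4 normal; order 4: 1/1 normal; order 12: 1/1 normal.
Total normal subgroups: 3.

3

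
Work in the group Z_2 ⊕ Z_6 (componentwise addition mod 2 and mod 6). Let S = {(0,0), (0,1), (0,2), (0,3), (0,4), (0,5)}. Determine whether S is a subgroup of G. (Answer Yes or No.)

|S| = 6 divides |G| = 12, consistent with Lagrange.
S contains the identity, every element's inverse is in S, and S is closed under +: it is a subgroup.
In fact S = ⟨(0,1)⟩.

Yes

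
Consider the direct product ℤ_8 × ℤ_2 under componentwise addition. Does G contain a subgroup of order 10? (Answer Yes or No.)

10 does not divide |G| = 16, so by Lagrange no subgroup of order 10 exists.

No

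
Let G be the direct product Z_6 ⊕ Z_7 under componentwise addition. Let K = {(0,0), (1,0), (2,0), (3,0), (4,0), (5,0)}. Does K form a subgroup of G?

|K| = 6 divides |G| = 42, consistent with Lagrange.
K contains the identity, every element's inverse is in K, and K is closed under +: it is a subgroup.
In fact K = ⟨(5,0)⟩.

Yes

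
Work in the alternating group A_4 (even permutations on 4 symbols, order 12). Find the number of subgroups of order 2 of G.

3

|G| = 12 and 2 | 12, so subgroups of order 2 are possible by Lagrange.
The subgroups of order 2 are: {e, (1 2)(3 4)}; {e, (1 3)(2 4)}; {e, (1 4)(2 3)}.
So G has 3 subgroups of order 2.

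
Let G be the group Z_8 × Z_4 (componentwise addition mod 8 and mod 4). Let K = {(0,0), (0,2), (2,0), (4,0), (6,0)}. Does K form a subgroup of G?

No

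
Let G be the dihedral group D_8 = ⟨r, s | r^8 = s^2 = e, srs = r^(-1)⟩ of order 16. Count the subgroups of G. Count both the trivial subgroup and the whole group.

|G| = 16, so by Lagrange every subgroup order divides 16. Divisors: 1, 2, 4, 8, 16.
Subgroups by order — order 1: 1; order 2: 9; order 4: 5; order 8: 3; order 16: 1.
Total: 1 + 9 + 5 + 3 + 1 = 19.

19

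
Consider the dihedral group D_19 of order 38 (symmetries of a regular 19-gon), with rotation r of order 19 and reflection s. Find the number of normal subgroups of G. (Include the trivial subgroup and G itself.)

3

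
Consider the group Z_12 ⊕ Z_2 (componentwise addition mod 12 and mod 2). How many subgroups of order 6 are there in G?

|G| = 24 and 6 | 24, so subgroups of order 6 are possible by Lagrange.
The subgroups of order 6 are: {(0,0), (0,1), (4,0), (4,1), (8,0), (8,1)}; {(0,0), (2,0), (4,0), (6,0), (8,0), (10,0)}; {(0,0), (2,1), (4,0), (6,1), (8,0), (10,1)}.
So G has 3 subgroups of order 6.

3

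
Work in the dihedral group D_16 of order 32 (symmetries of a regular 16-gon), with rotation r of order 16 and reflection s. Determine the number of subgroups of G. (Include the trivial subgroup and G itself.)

36

|G| = 32, so by Lagrange every subgroup order divides 32. Divisors: 1, 2, 4, 8, 16, 32.
Subgroups by order — order 1: 1; order 2: 17; order 4: 9; order 8: 5; order 16: 3; order 32: 1.
Total: 1 + 17 + 9 + 5 + 3 + 1 = 36.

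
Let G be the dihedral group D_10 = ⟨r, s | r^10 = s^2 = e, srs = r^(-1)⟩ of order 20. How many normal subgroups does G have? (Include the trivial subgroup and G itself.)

G has 22 subgroups. Checking conjugation-invariance by order — order 1: 1/1 normal; order 2: 1/11 normal; order 4: 0/5 normal; order 5: 1/1 normal; order 10: 3/3 normal; order 20: 1/1 normal.
Total normal subgroups: 7.

7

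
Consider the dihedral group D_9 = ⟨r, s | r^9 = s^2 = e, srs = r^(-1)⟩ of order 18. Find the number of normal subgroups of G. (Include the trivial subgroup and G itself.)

G has 16 subgroups. Checking conjugation-invariance by order — order 1: 1/1 normal; order 2: 0/9 normal; order 3: 1/1 normal; order 6: 0/3 normal; order 9: 1/1 normal; order 18: 1/1 normal.
Total normal subgroups: 4.

4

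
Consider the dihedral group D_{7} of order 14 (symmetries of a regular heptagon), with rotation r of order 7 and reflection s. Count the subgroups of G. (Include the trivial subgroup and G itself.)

10

|G| = 14, so by Lagrange every subgroup order divides 14. Divisors: 1, 2, 7, 14.
Subgroups by order — order 1: 1; order 2: 7; order 7: 1; order 14: 1.
Total: 1 + 7 + 1 + 1 = 10.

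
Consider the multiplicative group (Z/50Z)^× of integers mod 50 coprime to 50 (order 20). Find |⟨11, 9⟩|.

|⟨11⟩| = 5 and |⟨9⟩| = 10, so |H| is a multiple of lcm(5, 10) = 10 and divides |G| = 20.
Closing under the operation: H = {1, 9, 11, 19, 21, 29, 31, 39, 41, 49}, so |H| = 10.

10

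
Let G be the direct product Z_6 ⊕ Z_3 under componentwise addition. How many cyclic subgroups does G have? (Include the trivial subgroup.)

10

Each element a generates a cyclic subgroup ⟨a⟩; distinct elements may generate the same one (a cyclic group of order d has φ(d) generators).
Cyclic subgroups by order — order 1: 1; order 2: 1; order 3: 4; order 6: 4.
Total: 10.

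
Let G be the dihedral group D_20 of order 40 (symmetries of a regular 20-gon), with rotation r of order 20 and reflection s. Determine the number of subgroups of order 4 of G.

11

|G| = 40 and 4 | 40, so subgroups of order 4 are possible by Lagrange.
The subgroups of order 4 are: {e, r^10, s, r^10s}; {e, r^10, rs, r^11s}; {e, r^10, r^2s, r^12s}; {e, r^10, r^3s, r^13s}; … (11 in all).
So G has 11 subgroups of order 4.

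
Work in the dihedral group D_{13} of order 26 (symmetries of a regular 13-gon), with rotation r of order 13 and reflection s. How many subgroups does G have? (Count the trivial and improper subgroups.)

|G| = 26, so by Lagrange every subgroup order divides 26. Divisors: 1, 2, 13, 26.
Subgroups by order — order 1: 1; order 2: 13; order 13: 1; order 26: 1.
Total: 1 + 13 + 1 + 1 = 16.

16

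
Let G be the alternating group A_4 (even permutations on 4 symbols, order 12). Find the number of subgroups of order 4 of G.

1

|G| = 12 and 4 | 12, so subgroups of order 4 are possible by Lagrange.
The subgroups of order 4 are: {e, (1 2)(3 4), (1 3)(2 4), (1 4)(2 3)}.
So G has 1 subgroup of order 4.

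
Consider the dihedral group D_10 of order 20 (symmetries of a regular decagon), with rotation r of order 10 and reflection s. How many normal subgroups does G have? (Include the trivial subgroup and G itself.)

G has 22 subgroups. Checking conjugation-invariance by order — order 1: 1/1 normal; order 2: 1/11 normal; order 4: 0/5 normal; order 5: 1/1 normal; order 10: 3/3 normal; order 20: 1/1 normal.
Total normal subgroups: 7.

7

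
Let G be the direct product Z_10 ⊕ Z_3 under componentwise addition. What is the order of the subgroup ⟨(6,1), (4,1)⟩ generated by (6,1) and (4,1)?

15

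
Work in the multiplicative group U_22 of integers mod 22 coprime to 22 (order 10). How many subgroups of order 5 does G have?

|G| = 10 and 5 | 10, so subgroups of order 5 are possible by Lagrange.
The subgroups of order 5 are: {1, 3, 5, 9, 15}.
So G has 1 subgroup of order 5.

1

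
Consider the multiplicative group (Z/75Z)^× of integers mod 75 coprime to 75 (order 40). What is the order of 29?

Compute successive powers of 29 mod 75: 29, 16, 14, 31, 74, 46, 59, 61, …; 29^10 ≡ 1 (mod 75).
So |⟨29⟩| = 10.

10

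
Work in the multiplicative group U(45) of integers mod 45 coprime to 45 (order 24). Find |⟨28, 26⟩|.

8

|⟨28⟩| = 4 and |⟨26⟩| = 2, so |H| is a multiple of lcm(4, 2) = 4 and divides |G| = 24.
Closing under the operation: H = {1, 8, 17, 19, 26, 28, 37, 44}, so |H| = 8.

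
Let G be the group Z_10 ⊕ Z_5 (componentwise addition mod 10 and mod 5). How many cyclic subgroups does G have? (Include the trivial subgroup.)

A cyclic subgroup of order d is generated by each of its φ(d) elements of order d, so the cyclic subgroups of order d number (#elements of order d)/φ(d).
Cyclic subgroups by order — order 1: 1; order 2: 1; order 5: 6; order 10: 6.
Total: 14.

14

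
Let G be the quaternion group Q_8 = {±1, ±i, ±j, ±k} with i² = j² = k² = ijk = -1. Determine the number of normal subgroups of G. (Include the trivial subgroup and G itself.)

G has 6 subgroups. Checking conjugation-invariance by order — order 1: 1/1 normal; order 2: 1/1 normal; order 4: 3/3 normal; order 8: 1/1 normal.
Total normal subgroups: 6.

6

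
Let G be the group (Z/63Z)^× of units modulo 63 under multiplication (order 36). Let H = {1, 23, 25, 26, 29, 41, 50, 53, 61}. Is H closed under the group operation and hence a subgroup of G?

41 ∈ H but its inverse 20 ∉ H, so H is not a subgroup.

No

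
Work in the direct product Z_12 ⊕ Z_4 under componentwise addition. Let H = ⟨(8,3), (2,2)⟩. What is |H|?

24

|⟨(8,3)⟩| = 12 and |⟨(2,2)⟩| = 6, so |H| is a multiple of lcm(12, 6) = 12 and divides |G| = 48.
Closing under the operation: H = {(0,0), (0,1), (0,2), (0,3), (2,0), (2,1), (2,2), (2,3), (4,0), (4,1), (4,2), (4,3), (6,0), (6,1), (6,2), (6,3), (8,0), (8,1), (8,2), (8,3), (10,0), (10,1), (10,2), (10,3)}, so |H| = 24.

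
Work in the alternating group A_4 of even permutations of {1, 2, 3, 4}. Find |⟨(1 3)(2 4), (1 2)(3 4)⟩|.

4

|⟨(1 3)(2 4)⟩| = 2 and |⟨(1 2)(3 4)⟩| = 2, so |H| is a multiple of lcm(2, 2) = 2 and divides |G| = 12.
Closing under the operation: H = {e, (1 2)(3 4), (1 3)(2 4), (1 4)(2 3)}, so |H| = 4.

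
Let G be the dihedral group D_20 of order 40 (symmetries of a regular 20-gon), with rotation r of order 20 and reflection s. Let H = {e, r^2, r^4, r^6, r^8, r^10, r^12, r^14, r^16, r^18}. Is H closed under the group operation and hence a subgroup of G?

Yes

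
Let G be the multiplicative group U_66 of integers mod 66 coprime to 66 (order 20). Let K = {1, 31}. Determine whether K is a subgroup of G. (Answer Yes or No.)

31 ∈ K but its inverse 49 ∉ K, so K is not a subgroup.

No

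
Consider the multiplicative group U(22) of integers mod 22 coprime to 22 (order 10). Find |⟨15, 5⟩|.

|⟨15⟩| = 5 and |⟨5⟩| = 5, so |H| is a multiple of lcm(5, 5) = 5 and divides |G| = 10.
Closing under the operation: H = {1, 3, 5, 9, 15}, so |H| = 5.

5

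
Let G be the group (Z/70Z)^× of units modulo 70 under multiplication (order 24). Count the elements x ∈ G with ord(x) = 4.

The elements of order 4 are: 13, 27, 43, 57.
That's 4.

4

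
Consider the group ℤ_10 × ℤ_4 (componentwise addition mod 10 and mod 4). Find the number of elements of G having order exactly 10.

12

An element (a,b) has order lcm(ord(a), ord(b)); count pairs with lcm equal to 10.
Enumerating gives 12 such elements.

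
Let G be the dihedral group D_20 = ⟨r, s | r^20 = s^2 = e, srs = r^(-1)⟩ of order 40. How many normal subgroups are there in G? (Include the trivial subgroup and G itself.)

9

G has 48 subgroups. Checking conjugation-invariance by order — order 1: 1/1 normal; order 2: 1/21 normal; order 4: 1/11 normal; order 5: 1/1 normal; order 8: 0/5 normal; order 10: 1/5 normal; order 20: 3/3 normal; order 40: 1/1 normal.
Total normal subgroups: 9.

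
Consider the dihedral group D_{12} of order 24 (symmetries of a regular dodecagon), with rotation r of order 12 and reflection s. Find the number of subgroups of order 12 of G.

|G| = 24 and 12 | 24, so subgroups of order 12 are possible by Lagrange.
The subgroups of order 12 are: {e, r, r^2, r^3, r^4, r^5, r^6, r^7, r^8, r^9, r^10, r^11}; {e, r^2, r^4, r^6, r^8, r^10, s, r^2s, r^4s, r^6s, r^8s, r^10s}; {e, r^2, r^4, r^6, r^8, r^10, rs, r^3s, r^5s, r^7s, r^9s, r^11s}.
So G has 3 subgroups of order 12.

3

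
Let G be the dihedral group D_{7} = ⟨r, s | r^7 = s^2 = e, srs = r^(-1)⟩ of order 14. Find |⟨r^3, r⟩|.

|⟨r^3⟩| = 7 and |⟨r⟩| = 7, so |H| is a multiple of lcm(7, 7) = 7 and divides |G| = 14.
Closing under the operation: H = {e, r, r^2, r^3, r^4, r^5, r^6}, so |H| = 7.

7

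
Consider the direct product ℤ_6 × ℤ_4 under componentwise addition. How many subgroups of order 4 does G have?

|G| = 24 and 4 | 24, so subgroups of order 4 are possible by Lagrange.
The subgroups of order 4 are: {(0,0), (0,1), (0,2), (0,3)}; {(0,0), (0,2), (3,0), (3,2)}; {(0,0), (0,2), (3,1), (3,3)}.
So G has 3 subgroups of order 4.

3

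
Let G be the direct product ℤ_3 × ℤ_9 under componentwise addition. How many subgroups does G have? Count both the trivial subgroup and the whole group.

10

|G| = 27, so by Lagrange every subgroup order divides 27. Divisors: 1, 3, 9, 27.
Subgroups by order — order 1: 1; order 3: 4; order 9: 4; order 27: 1.
Total: 1 + 4 + 4 + 1 = 10.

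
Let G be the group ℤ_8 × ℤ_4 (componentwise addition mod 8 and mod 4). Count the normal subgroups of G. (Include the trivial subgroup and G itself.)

22

G is abelian, so every subgroup is normal.
G has 22 subgroups in total, hence 22 normal subgroups.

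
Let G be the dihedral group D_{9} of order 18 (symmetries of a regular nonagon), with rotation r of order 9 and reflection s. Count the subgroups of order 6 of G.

|G| = 18 and 6 | 18, so subgroups of order 6 are possible by Lagrange.
The subgroups of order 6 are: {e, r^3, r^6, r^2s, r^5s, r^8s}; {e, r^3, r^6, s, r^3s, r^6s}; {e, r^3, r^6, rs, r^4s, r^7s}.
So G has 3 subgroups of order 6.

3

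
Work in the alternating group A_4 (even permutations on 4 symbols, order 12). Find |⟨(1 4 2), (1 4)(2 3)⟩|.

|⟨(1 4 2)⟩| = 3 and |⟨(1 4)(2 3)⟩| = 2, so |H| is a multiple of lcm(3, 2) = 6 and divides |G| = 12.
Closing {(1 4 2), (1 4)(2 3)} under the group operation gives all of G, so |H| = 12.

12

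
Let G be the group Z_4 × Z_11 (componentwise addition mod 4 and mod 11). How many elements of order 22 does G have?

An element (a,b) has order lcm(ord(a), ord(b)); count pairs with lcm equal to 22.
Enumerating gives 10 such elements.

10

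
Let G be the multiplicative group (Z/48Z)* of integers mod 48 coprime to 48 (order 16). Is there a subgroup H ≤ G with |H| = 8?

Yes

8 | 16. A subgroup of order 8 is {1, 11, 13, 23, 25, 35, 37, 47}.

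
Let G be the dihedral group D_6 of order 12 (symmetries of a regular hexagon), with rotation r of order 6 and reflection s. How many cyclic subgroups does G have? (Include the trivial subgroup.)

10

A cyclic subgroup of order d is generated by each of its φ(d) elements of order d, so the cyclic subgroups of order d number (#elements of order d)/φ(d).
Cyclic subgroups by order — order 1: 1; order 2: 7; order 3: 1; order 6: 1.
Total: 10.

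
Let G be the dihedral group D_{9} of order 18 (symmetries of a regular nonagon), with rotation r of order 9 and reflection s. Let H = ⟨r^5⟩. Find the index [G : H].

|⟨r^5⟩| = 9 and |G| = 18.
By Lagrange, [G : H] = |G|/|H| = 18/9 = 2.

2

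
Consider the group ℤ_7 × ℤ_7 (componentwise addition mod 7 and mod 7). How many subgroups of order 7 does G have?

|G| = 49 and 7 | 49, so subgroups of order 7 are possible by Lagrange.
The subgroups of order 7 are: {(0,0), (0,1), (0,2), (0,3), (0,4), (0,5), (0,6)}; {(0,0), (1,0), (2,0), (3,0), (4,0), (5,0), (6,0)}; {(0,0), (1,1), (2,2), (3,3), (4,4), (5,5), (6,6)}; {(0,0), (1,2), (2,4), (3,6), (4,1), (5,3), (6,5)}; … (8 in all).
So G has 8 subgroups of order 7.

8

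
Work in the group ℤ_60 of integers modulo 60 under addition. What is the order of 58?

30

In ℤ_60, the order of an element a is n/gcd(a, n).
gcd(58, 60) = 2, so |⟨58⟩| = 60/2 = 30.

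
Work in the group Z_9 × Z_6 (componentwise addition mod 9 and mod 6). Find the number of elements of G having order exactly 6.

An element (a,b) has order lcm(ord(a), ord(b)); count pairs with lcm equal to 6.
Enumerating gives 8 such elements.

8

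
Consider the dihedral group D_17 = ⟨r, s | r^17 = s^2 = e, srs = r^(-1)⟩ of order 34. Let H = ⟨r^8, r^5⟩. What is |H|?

17

|⟨r^8⟩| = 17 and |⟨r^5⟩| = 17, so |H| is a multiple of lcm(17, 17) = 17 and divides |G| = 34.
Closing under the operation: H = {e, r, r^2, r^3, r^4, r^5, r^6, r^7, r^8, r^9, r^10, r^11, r^12, r^13, r^14, r^15, r^16}, so |H| = 17.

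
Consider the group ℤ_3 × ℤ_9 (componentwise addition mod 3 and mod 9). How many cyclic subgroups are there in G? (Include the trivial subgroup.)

8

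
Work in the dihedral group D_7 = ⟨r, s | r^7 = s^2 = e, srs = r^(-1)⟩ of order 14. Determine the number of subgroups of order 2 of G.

7

|G| = 14 and 2 | 14, so subgroups of order 2 are possible by Lagrange.
The subgroups of order 2 are: {e, r^2s}; {e, r^3s}; {e, r^4s}; {e, r^5s}; … (7 in all).
So G has 7 subgroups of order 2.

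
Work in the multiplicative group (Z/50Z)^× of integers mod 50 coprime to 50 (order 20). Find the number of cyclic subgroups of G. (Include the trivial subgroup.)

6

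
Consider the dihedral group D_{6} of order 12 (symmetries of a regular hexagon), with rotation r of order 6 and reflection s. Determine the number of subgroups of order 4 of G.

|G| = 12 and 4 | 12, so subgroups of order 4 are possible by Lagrange.
The subgroups of order 4 are: {e, r^3, r^2s, r^5s}; {e, r^3, s, r^3s}; {e, r^3, rs, r^4s}.
So G has 3 subgroups of order 4.

3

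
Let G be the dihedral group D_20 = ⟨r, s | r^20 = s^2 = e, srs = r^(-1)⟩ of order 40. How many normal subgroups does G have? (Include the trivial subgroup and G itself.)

9

G has 48 subgroups. Checking conjugation-invariance by order — order 1: 1/1 normal; order 2: 1/21 normal; order 4: 1/11 normal; order 5: 1/1 normal; order 8: 0/5 normal; order 10: 1/5 normal; order 20: 3/3 normal; order 40: 1/1 normal.
Total normal subgroups: 9.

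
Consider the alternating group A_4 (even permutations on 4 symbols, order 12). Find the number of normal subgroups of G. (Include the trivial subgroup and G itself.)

3

G has 10 subgroups. Checking conjugation-invariance by order — order 1: 1/1 normal; order 2: 0/3 normal; order 3: 0/4 normal; order 4: 1/1 normal; order 12: 1/1 normal.
Total normal subgroups: 3.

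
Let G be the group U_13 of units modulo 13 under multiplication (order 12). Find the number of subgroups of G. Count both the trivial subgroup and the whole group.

6

|G| = 12, so by Lagrange every subgroup order divides 12. Divisors: 1, 2, 3, 4, 6, 12.
Subgroups by order — order 1: 1; order 2: 1; order 3: 1; order 4: 1; order 6: 1; order 12: 1.
Total: 1 + 1 + 1 + 1 + 1 + 1 = 6.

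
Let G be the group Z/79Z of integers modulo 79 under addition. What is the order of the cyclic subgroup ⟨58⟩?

In Z/79Z, the order of an element a is n/gcd(a, n).
gcd(58, 79) = 1, so |⟨58⟩| = 79/1 = 79.

79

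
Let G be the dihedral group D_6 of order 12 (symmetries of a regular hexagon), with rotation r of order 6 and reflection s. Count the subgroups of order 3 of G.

1

|G| = 12 and 3 | 12, so subgroups of order 3 are possible by Lagrange.
The subgroups of order 3 are: {e, r^2, r^4}.
So G has 1 subgroup of order 3.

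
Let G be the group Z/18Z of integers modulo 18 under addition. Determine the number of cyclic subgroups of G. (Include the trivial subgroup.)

Group the elements of G by the cyclic subgroup they generate; each cyclic subgroup of order d accounts for φ(d) elements.
Cyclic subgroups by order — order 1: 1; order 2: 1; order 3: 1; order 6: 1; order 9: 1; order 18: 1.
Total: 6.

6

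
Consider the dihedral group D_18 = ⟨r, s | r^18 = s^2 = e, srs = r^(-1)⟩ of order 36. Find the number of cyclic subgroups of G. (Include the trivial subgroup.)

24

Each element a generates a cyclic subgroup ⟨a⟩; distinct elements may generate the same one (a cyclic group of order d has φ(d) generators).
Cyclic subgroups by order — order 1: 1; order 2: 19; order 3: 1; order 6: 1; order 9: 1; order 18: 1.
Total: 24.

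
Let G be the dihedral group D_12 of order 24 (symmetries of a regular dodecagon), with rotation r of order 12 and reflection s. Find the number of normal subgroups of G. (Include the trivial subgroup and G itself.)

G has 34 subgroups. Checking conjugation-invariance by order — order 1: 1/1 normal; order 2: 1/13 normal; order 3: 1/1 normal; order 4: 1/7 normal; order 6: 1/5 normal; order 8: 0/3 normal; order 12: 3/3 normal; order 24: 1/1 normal.
Total normal subgroups: 9.

9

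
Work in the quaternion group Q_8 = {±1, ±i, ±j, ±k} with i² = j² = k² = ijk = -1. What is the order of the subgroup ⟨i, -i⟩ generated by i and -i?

4

|⟨i⟩| = 4 and |⟨-i⟩| = 4, so |H| is a multiple of lcm(4, 4) = 4 and divides |G| = 8.
Closing under the operation: H = {1, -1, i, -i}, so |H| = 4.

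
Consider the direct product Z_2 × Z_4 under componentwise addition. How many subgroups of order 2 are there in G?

|G| = 8 and 2 | 8, so subgroups of order 2 are possible by Lagrange.
The subgroups of order 2 are: {(0,0), (0,2)}; {(0,0), (1,0)}; {(0,0), (1,2)}.
So G has 3 subgroups of order 2.

3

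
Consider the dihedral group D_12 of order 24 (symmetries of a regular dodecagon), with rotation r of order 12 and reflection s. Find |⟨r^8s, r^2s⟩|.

|⟨r^8s⟩| = 2 and |⟨r^2s⟩| = 2, so |H| is a multiple of lcm(2, 2) = 2 and divides |G| = 24.
Closing under the operation: H = {e, r^6, r^2s, r^8s}, so |H| = 4.

4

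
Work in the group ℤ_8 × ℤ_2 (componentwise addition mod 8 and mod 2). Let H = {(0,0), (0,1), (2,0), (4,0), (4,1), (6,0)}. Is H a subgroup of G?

No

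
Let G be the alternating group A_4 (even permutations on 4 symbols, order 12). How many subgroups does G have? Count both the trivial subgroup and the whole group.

10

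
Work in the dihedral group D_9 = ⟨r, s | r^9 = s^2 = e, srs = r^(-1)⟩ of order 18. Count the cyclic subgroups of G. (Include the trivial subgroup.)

A cyclic subgroup of order d is generated by each of its φ(d) elements of order d, so the cyclic subgroups of order d number (#elements of order d)/φ(d).
Cyclic subgroups by order — order 1: 1; order 2: 9; order 3: 1; order 9: 1.
Total: 12.

12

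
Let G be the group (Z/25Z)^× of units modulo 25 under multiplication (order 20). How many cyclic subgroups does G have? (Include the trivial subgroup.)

6

A cyclic subgroup of order d is generated by each of its φ(d) elements of order d, so the cyclic subgroups of order d number (#elements of order d)/φ(d).
Cyclic subgroups by order — order 1: 1; order 2: 1; order 4: 1; order 5: 1; order 10: 1; order 20: 1.
Total: 6.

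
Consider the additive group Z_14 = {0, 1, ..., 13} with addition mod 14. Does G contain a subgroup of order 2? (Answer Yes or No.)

Yes

2 | 14. A subgroup of order 2 is {0, 7}.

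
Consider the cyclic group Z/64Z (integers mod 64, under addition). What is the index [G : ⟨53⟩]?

1

|⟨53⟩| = 64 and |G| = 64.
By Lagrange, [G : H] = |G|/|H| = 64/64 = 1.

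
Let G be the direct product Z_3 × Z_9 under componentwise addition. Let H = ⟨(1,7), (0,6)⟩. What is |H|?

9

|⟨(1,7)⟩| = 9 and |⟨(0,6)⟩| = 3, so |H| is a multiple of lcm(9, 3) = 9 and divides |G| = 27.
Closing under the operation: H = {(0,0), (0,3), (0,6), (1,1), (1,4), (1,7), (2,2), (2,5), (2,8)}, so |H| = 9.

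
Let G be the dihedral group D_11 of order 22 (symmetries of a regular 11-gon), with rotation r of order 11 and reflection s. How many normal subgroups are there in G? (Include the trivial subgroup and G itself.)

G has 14 subgroups. Checking conjugation-invariance by order — order 1: 1/1 normal; order 2: 0/11 normal; order 11: 1/1 normal; order 22: 1/1 normal.
Total normal subgroups: 3.

3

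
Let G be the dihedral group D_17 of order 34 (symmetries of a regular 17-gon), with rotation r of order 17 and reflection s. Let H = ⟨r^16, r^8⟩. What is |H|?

17

|⟨r^16⟩| = 17 and |⟨r^8⟩| = 17, so |H| is a multiple of lcm(17, 17) = 17 and divides |G| = 34.
Closing under the operation: H = {e, r, r^2, r^3, r^4, r^5, r^6, r^7, r^8, r^9, r^10, r^11, r^12, r^13, r^14, r^15, r^16}, so |H| = 17.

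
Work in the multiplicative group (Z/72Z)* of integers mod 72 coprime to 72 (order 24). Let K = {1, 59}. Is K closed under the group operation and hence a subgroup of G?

59 ∈ K but its inverse 11 ∉ K, so K is not a subgroup.

No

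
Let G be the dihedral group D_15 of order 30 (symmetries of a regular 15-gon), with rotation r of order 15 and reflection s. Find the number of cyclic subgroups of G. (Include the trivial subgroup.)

19

Each element a generates a cyclic subgroup ⟨a⟩; distinct elements may generate the same one (a cyclic group of order d has φ(d) generators).
Cyclic subgroups by order — order 1: 1; order 2: 15; order 3: 1; order 5: 1; order 15: 1.
Total: 19.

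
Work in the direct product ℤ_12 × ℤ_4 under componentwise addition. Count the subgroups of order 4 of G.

|G| = 48 and 4 | 48, so subgroups of order 4 are possible by Lagrange.
The subgroups of order 4 are: {(0,0), (0,1), (0,2), (0,3)}; {(0,0), (0,2), (6,0), (6,2)}; {(0,0), (0,2), (6,1), (6,3)}; {(0,0), (3,0), (6,0), (9,0)}; … (7 in all).
So G has 7 subgroups of order 4.

7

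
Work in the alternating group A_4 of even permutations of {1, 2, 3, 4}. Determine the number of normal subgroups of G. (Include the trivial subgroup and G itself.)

3

G has 10 subgroups. Checking conjugation-invariance by order — order 1: 1/1 normal; order 2: 0/3 normal; order 3: 0/4 normal; order 4: 1/1 normal; order 12: 1/1 normal.
Total normal subgroups: 3.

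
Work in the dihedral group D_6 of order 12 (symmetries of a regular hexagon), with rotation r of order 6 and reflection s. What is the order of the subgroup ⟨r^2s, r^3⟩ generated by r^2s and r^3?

|⟨r^2s⟩| = 2 and |⟨r^3⟩| = 2, so |H| is a multiple of lcm(2, 2) = 2 and divides |G| = 12.
Closing under the operation: H = {e, r^3, r^2s, r^5s}, so |H| = 4.

4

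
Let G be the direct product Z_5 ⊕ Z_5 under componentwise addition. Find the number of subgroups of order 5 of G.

6

|G| = 25 and 5 | 25, so subgroups of order 5 are possible by Lagrange.
The subgroups of order 5 are: {(0,0), (0,1), (0,2), (0,3), (0,4)}; {(0,0), (1,0), (2,0), (3,0), (4,0)}; {(0,0), (1,1), (2,2), (3,3), (4,4)}; {(0,0), (1,2), (2,4), (3,1), (4,3)}; … (6 in all).
So G has 6 subgroups of order 5.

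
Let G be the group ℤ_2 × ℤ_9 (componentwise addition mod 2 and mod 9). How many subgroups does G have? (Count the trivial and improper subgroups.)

6

|G| = 18, so by Lagrange every subgroup order divides 18. Divisors: 1, 2, 3, 6, 9, 18.
Subgroups by order — order 1: 1; order 2: 1; order 3: 1; order 6: 1; order 9: 1; order 18: 1.
Total: 1 + 1 + 1 + 1 + 1 + 1 = 6.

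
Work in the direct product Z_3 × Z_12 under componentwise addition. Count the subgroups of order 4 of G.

|G| = 36 and 4 | 36, so subgroups of order 4 are possible by Lagrange.
The subgroups of order 4 are: {(0,0), (0,3), (0,6), (0,9)}.
So G has 1 subgroup of order 4.

1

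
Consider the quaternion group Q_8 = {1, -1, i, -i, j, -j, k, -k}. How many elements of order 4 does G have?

The elements of order 4 are: i, -i, j, -j, k, -k.
That's 6.

6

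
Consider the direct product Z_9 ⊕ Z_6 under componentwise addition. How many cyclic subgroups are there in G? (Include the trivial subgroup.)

Each element a generates a cyclic subgroup ⟨a⟩; distinct elements may generate the same one (a cyclic group of order d has φ(d) generators).
Cyclic subgroups by order — order 1: 1; order 2: 1; order 3: 4; order 6: 4; order 9: 3; order 18: 3.
Total: 16.

16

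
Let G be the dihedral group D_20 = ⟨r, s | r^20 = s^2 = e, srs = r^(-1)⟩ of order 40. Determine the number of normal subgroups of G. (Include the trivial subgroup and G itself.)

9

G has 48 subgroups. Checking conjugation-invariance by order — order 1: 1/1 normal; order 2: 1/21 normal; order 4: 1/11 normal; order 5: 1/1 normal; order 8: 0/5 normal; order 10: 1/5 normal; order 20: 3/3 normal; order 40: 1/1 normal.
Total normal subgroups: 9.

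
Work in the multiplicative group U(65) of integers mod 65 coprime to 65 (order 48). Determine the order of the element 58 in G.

12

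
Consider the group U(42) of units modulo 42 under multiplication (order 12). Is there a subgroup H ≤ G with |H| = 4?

4 | 12. A subgroup of order 4 is {1, 13, 29, 41}.

Yes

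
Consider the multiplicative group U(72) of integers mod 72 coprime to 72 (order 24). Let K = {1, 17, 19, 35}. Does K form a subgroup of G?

Yes

|K| = 4 divides |G| = 24, consistent with Lagrange.
K contains the identity, every element's inverse is in K, and K is closed under ·: it is a subgroup.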